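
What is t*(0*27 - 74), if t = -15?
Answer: 1110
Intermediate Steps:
t*(0*27 - 74) = -15*(0*27 - 74) = -15*(0 - 74) = -15*(-74) = 1110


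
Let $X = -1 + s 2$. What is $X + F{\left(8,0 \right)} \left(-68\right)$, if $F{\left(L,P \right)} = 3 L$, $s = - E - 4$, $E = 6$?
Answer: $-1653$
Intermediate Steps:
$s = -10$ ($s = \left(-1\right) 6 - 4 = -6 - 4 = -10$)
$X = -21$ ($X = -1 - 20 = -21$)
$X + F{\left(8,0 \right)} \left(-68\right) = -21 + 3 \cdot 8 \left(-68\right) = -21 + 24 \left(-68\right) = -21 - 1632 = -1653$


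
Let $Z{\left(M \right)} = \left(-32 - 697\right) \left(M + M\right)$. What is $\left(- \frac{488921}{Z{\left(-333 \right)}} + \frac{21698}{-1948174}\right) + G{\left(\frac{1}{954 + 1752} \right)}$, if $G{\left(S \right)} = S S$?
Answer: $- \frac{195882838103302775}{192390039707833836} \approx -1.0182$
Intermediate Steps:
$Z{\left(M \right)} = - 1458 M$ ($Z{\left(M \right)} = - 729 \cdot 2 M = - 1458 M$)
$G{\left(S \right)} = S^{2}$
$\left(- \frac{488921}{Z{\left(-333 \right)}} + \frac{21698}{-1948174}\right) + G{\left(\frac{1}{954 + 1752} \right)} = \left(- \frac{488921}{\left(-1458\right) \left(-333\right)} + \frac{21698}{-1948174}\right) + \left(\frac{1}{954 + 1752}\right)^{2} = \left(- \frac{488921}{485514} + 21698 \left(- \frac{1}{1948174}\right)\right) + \left(\frac{1}{2706}\right)^{2} = \left(\left(-488921\right) \frac{1}{485514} - \frac{10849}{974087}\right) + \left(\frac{1}{2706}\right)^{2} = \left(- \frac{488921}{485514} - \frac{10849}{974087}\right) + \frac{1}{7322436} = - \frac{481518931513}{472932875718} + \frac{1}{7322436} = - \frac{195882838103302775}{192390039707833836}$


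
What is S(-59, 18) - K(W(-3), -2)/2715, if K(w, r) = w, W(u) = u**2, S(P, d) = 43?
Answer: 38912/905 ≈ 42.997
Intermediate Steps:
S(-59, 18) - K(W(-3), -2)/2715 = 43 - (-3)**2/2715 = 43 - 9/2715 = 43 - 1*3/905 = 43 - 3/905 = 38912/905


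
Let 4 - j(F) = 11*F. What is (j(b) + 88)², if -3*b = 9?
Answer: 15625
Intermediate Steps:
b = -3 (b = -⅓*9 = -3)
j(F) = 4 - 11*F
(j(b) + 88)² = ((4 - 11*(-3)) + 88)² = ((4 + 33) + 88)² = (37 + 88)² = 125² = 15625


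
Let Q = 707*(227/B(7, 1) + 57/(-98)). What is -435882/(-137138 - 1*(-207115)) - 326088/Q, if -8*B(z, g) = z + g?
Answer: -662407861182/157630400131 ≈ -4.2023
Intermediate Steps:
B(z, g) = -g/8 - z/8 (B(z, g) = -(z + g)/8 = -(g + z)/8 = -g/8 - z/8)
Q = -2252603/14 (Q = 707*(227/(-⅛*1 - ⅛*7) + 57/(-98)) = 707*(227/(-⅛ - 7/8) + 57*(-1/98)) = 707*(227/(-1) - 57/98) = 707*(227*(-1) - 57/98) = 707*(-227 - 57/98) = 707*(-22303/98) = -2252603/14 ≈ -1.6090e+5)
-435882/(-137138 - 1*(-207115)) - 326088/Q = -435882/(-137138 - 1*(-207115)) - 326088/(-2252603/14) = -435882/(-137138 + 207115) - 326088*(-14/2252603) = -435882/69977 + 4565232/2252603 = -662407861182/157630400131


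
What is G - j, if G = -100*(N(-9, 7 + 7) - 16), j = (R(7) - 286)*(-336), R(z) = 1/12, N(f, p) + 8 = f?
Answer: -92768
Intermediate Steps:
N(f, p) = -8 + f
R(z) = 1/12
j = 96068 (j = (1/12 - 286)*(-336) = -3431/12*(-336) = 96068)
G = 3300 (G = -100*((-8 - 9) - 16) = -100*(-17 - 16) = -100*(-33) = 3300)
G - j = 3300 - 1*96068 = 3300 - 96068 = -92768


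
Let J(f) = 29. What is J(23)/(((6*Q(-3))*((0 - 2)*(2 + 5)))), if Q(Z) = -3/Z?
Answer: -29/84 ≈ -0.34524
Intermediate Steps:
J(23)/(((6*Q(-3))*((0 - 2)*(2 + 5)))) = 29/(((6*(-3/(-3)))*((0 - 2)*(2 + 5)))) = 29/(((6*(-3*(-⅓)))*(-2*7))) = 29/(((6*1)*(-14))) = 29/((6*(-14))) = 29/(-84) = 29*(-1/84) = -29/84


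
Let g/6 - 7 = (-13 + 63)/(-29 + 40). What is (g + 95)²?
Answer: 3265249/121 ≈ 26986.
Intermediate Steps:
g = 762/11 (g = 42 + 6*((-13 + 63)/(-29 + 40)) = 42 + 6*(50/11) = 42 + 300/11 = 762/11 ≈ 69.273)
(g + 95)² = (762/11 + 95)² = (1807/11)² = 3265249/121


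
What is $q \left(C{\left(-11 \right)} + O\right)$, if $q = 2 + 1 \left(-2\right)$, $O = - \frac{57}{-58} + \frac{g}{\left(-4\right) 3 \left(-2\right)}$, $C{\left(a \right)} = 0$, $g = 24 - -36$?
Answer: $0$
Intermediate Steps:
$g = 60$ ($g = 24 + 36 = 60$)
$O = \frac{101}{29}$ ($O = - \frac{57}{-58} + \frac{60}{\left(-4\right) 3 \left(-2\right)} = \left(-57\right) \left(- \frac{1}{58}\right) + \frac{60}{\left(-12\right) \left(-2\right)} = \frac{57}{58} + \frac{60}{24} = \frac{57}{58} + 60 \cdot \frac{1}{24} = \frac{57}{58} + \frac{5}{2} = \frac{101}{29} \approx 3.4828$)
$q = 0$ ($q = 2 - 2 = 0$)
$q \left(C{\left(-11 \right)} + O\right) = 0 \left(0 + \frac{101}{29}\right) = 0 \cdot \frac{101}{29} = 0$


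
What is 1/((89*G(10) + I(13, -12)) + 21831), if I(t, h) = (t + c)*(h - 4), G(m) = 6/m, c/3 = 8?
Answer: 5/106462 ≈ 4.6965e-5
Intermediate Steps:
c = 24 (c = 3*8 = 24)
I(t, h) = (-4 + h)*(24 + t) (I(t, h) = (t + 24)*(h - 4) = (24 + t)*(-4 + h) = (-4 + h)*(24 + t))
1/((89*G(10) + I(13, -12)) + 21831) = 1/((89*(6/10) + (-96 - 4*13 + 24*(-12) - 12*13)) + 21831) = 1/((89*(6*(⅒)) + (-96 - 52 - 288 - 156)) + 21831) = 1/((89*(⅗) - 592) + 21831) = 1/((267/5 - 592) + 21831) = 1/(-2693/5 + 21831) = 1/(106462/5) = 5/106462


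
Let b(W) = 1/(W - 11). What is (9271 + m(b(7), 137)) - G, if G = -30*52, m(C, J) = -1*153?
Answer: 10678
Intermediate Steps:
b(W) = 1/(-11 + W)
m(C, J) = -153
G = -1560
(9271 + m(b(7), 137)) - G = (9271 - 153) - 1*(-1560) = 9118 + 1560 = 10678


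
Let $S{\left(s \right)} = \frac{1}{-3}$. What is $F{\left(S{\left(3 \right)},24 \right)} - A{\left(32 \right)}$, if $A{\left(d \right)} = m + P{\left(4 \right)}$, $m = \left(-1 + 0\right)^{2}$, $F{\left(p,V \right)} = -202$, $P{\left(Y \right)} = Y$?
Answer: $-207$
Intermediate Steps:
$S{\left(s \right)} = - \frac{1}{3}$
$m = 1$ ($m = \left(-1\right)^{2} = 1$)
$A{\left(d \right)} = 5$ ($A{\left(d \right)} = 1 + 4 = 5$)
$F{\left(S{\left(3 \right)},24 \right)} - A{\left(32 \right)} = -202 - 5 = -207$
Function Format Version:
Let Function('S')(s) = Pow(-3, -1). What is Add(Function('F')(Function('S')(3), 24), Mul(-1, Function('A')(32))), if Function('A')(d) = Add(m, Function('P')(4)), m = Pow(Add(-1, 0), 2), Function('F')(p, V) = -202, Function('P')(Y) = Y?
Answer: -207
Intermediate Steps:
Function('S')(s) = Rational(-1, 3)
m = 1 (m = Pow(-1, 2) = 1)
Function('A')(d) = 5 (Function('A')(d) = Add(1, 4) = 5)
Add(Function('F')(Function('S')(3), 24), Mul(-1, Function('A')(32))) = Add(-202, Mul(-1, 5)) = Add(-202, -5) = -207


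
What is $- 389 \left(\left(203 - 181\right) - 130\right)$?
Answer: $42012$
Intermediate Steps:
$- 389 \left(\left(203 - 181\right) - 130\right) = - 389 \left(22 - 130\right) = \left(-389\right) \left(-108\right) = 42012$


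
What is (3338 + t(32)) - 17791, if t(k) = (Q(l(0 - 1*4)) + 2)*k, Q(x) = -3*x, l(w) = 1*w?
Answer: -14005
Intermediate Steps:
l(w) = w
t(k) = 14*k (t(k) = (-3*(0 - 1*4) + 2)*k = (-3*(0 - 4) + 2)*k = (-3*(-4) + 2)*k = (12 + 2)*k = 14*k)
(3338 + t(32)) - 17791 = (3338 + 14*32) - 17791 = (3338 + 448) - 17791 = 3786 - 17791 = -14005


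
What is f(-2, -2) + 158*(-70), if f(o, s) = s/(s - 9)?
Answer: -121658/11 ≈ -11060.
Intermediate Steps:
f(o, s) = s/(-9 + s)
f(-2, -2) + 158*(-70) = -2/(-9 - 2) + 158*(-70) = -2/(-11) - 11060 = -2*(-1/11) - 11060 = 2/11 - 11060 = -121658/11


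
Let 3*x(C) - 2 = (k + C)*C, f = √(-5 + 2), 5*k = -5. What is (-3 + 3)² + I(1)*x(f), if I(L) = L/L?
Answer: -⅓ - I*√3/3 ≈ -0.33333 - 0.57735*I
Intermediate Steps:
k = -1 (k = (⅕)*(-5) = -1)
f = I*√3 (f = √(-3) = I*√3 ≈ 1.732*I)
I(L) = 1
x(C) = ⅔ + C*(-1 + C)/3 (x(C) = ⅔ + ((-1 + C)*C)/3 = ⅔ + (C*(-1 + C))/3 = ⅔ + C*(-1 + C)/3)
(-3 + 3)² + I(1)*x(f) = (-3 + 3)² + 1*(⅔ - I*√3/3 + (I*√3)²/3) = 0² + 1*(⅔ - I*√3/3 + (⅓)*(-3)) = 0 + 1*(⅔ - I*√3/3 - 1) = 0 + 1*(-⅓ - I*√3/3) = 0 + (-⅓ - I*√3/3) = -⅓ - I*√3/3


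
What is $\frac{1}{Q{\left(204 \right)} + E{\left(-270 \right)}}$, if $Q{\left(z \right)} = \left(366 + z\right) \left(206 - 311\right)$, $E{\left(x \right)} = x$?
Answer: $- \frac{1}{60120} \approx -1.6633 \cdot 10^{-5}$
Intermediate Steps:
$Q{\left(z \right)} = -38430 - 105 z$ ($Q{\left(z \right)} = \left(366 + z\right) \left(-105\right) = -38430 - 105 z$)
$\frac{1}{Q{\left(204 \right)} + E{\left(-270 \right)}} = \frac{1}{\left(-38430 - 21420\right) - 270} = \frac{1}{-59850 - 270} = \frac{1}{-60120} = - \frac{1}{60120}$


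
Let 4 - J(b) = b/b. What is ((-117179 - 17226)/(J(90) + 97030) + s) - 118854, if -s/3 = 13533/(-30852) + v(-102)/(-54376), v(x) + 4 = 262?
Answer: -134357387178141767/1130440077914 ≈ -1.1885e+5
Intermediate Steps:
J(b) = 3 (J(b) = 4 - b/b = 4 - 1*1 = 4 - 1 = 3)
v(x) = 258 (v(x) = -4 + 262 = 258)
s = 15496463/11650058 (s = -3*(13533/(-30852) + 258/(-54376)) = -3*(13533*(-1/30852) + 258*(-1/54376)) = -3*(-4511/10284 - 129/27188) = -3*(-15496463/34950174) = 15496463/11650058 ≈ 1.3302)
((-117179 - 17226)/(J(90) + 97030) + s) - 118854 = ((-117179 - 17226)/(3 + 97030) + 15496463/11650058) - 118854 = (-134405/97033 + 15496463/11650058) - 118854 = -62157751211/1130440077914 - 118854 = -134357387178141767/1130440077914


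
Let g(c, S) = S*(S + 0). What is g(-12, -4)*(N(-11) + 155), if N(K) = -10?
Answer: 2320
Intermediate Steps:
g(c, S) = S**2 (g(c, S) = S*S = S**2)
g(-12, -4)*(N(-11) + 155) = (-4)**2*(-10 + 155) = 16*145 = 2320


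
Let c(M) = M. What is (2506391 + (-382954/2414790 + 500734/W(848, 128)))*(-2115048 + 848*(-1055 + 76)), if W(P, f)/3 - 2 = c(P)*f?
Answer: -10749553836172630314568/1456198863 ≈ -7.3819e+12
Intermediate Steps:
W(P, f) = 6 + 3*P*f (W(P, f) = 6 + 3*(P*f) = 6 + 3*P*f)
(2506391 + (-382954/2414790 + 500734/W(848, 128)))*(-2115048 + 848*(-1055 + 76)) = (2506391 + (-382954/2414790 + 500734/(6 + 3*848*128)))*(-2115048 + 848*(-1055 + 76)) = (2506391 + (-382954*1/2414790 + 500734/(6 + 325632)))*(-2115048 + 848*(-979)) = (2506391 + (-191477/1207395 + 500734/325638))*(-2115048 - 830192) = (2506391 + (-191477/1207395 + 500734*(1/325638)))*(-2945240) = (2506391 + (-191477/1207395 + 250367/162819))*(-2945240) = (2506391 + 10041324826/7280994315)*(-2945240) = (18249028663491991/7280994315)*(-2945240) = -10749553836172630314568/1456198863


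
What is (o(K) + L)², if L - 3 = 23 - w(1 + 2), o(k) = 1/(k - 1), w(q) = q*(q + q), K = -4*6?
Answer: 39601/625 ≈ 63.362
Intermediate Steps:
K = -24
w(q) = 2*q² (w(q) = q*(2*q) = 2*q²)
o(k) = 1/(-1 + k)
L = 8 (L = 3 + (23 - 2*(1 + 2)²) = 3 + (23 - 2*3²) = 3 + (23 - 2*9) = 3 + (23 - 1*18) = 3 + (23 - 18) = 3 + 5 = 8)
(o(K) + L)² = (1/(-1 - 24) + 8)² = (1/(-25) + 8)² = (-1/25 + 8)² = (199/25)² = 39601/625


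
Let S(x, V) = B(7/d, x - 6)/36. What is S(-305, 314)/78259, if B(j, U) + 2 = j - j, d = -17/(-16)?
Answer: -1/1408662 ≈ -7.0989e-7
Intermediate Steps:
d = 17/16 (d = -17*(-1/16) = 17/16 ≈ 1.0625)
B(j, U) = -2 (B(j, U) = -2 + (j - j) = -2 + 0 = -2)
S(x, V) = -1/18 (S(x, V) = -2/36 = -2*1/36 = -1/18)
S(-305, 314)/78259 = -1/18/78259 = -1/18*1/78259 = -1/1408662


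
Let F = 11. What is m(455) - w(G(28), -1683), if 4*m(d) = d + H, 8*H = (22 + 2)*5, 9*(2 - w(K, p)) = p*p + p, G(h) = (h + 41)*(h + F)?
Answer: 629299/2 ≈ 3.1465e+5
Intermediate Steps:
G(h) = (11 + h)*(41 + h) (G(h) = (h + 41)*(h + 11) = (41 + h)*(11 + h) = (11 + h)*(41 + h))
w(K, p) = 2 - p/9 - p**2/9 (w(K, p) = 2 - (p*p + p)/9 = 2 - (p**2 + p)/9 = 2 - (p + p**2)/9 = 2 + (-p/9 - p**2/9) = 2 - p/9 - p**2/9)
H = 15 (H = ((22 + 2)*5)/8 = (24*5)/8 = (1/8)*120 = 15)
m(d) = 15/4 + d/4 (m(d) = (d + 15)/4 = (15 + d)/4 = 15/4 + d/4)
m(455) - w(G(28), -1683) = (15/4 + (1/4)*455) - (2 - 1/9*(-1683) - 1/9*(-1683)**2) = (15/4 + 455/4) - (2 + 187 - 1/9*2832489) = 235/2 - (2 + 187 - 314721) = 235/2 - 1*(-314532) = 235/2 + 314532 = 629299/2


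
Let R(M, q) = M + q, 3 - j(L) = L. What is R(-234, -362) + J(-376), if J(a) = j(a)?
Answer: -217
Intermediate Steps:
j(L) = 3 - L
J(a) = 3 - a
R(-234, -362) + J(-376) = (-234 - 362) + (3 - 1*(-376)) = -596 + (3 + 376) = -596 + 379 = -217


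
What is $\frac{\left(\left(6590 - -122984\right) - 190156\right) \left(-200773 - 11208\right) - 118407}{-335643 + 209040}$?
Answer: $- \frac{1426901615}{14067} \approx -1.0144 \cdot 10^{5}$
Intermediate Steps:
$\frac{\left(\left(6590 - -122984\right) - 190156\right) \left(-200773 - 11208\right) - 118407}{-335643 + 209040} = \frac{\left(\left(6590 + 122984\right) - 190156\right) \left(-211981\right) - 118407}{-126603} = \left(\left(129574 - 190156\right) \left(-211981\right) - 118407\right) \left(- \frac{1}{126603}\right) = \left(\left(-60582\right) \left(-211981\right) - 118407\right) \left(- \frac{1}{126603}\right) = \left(12842232942 - 118407\right) \left(- \frac{1}{126603}\right) = 12842114535 \left(- \frac{1}{126603}\right) = - \frac{1426901615}{14067}$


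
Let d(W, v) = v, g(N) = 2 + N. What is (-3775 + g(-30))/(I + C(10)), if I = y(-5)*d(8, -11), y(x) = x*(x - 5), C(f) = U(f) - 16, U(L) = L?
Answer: 3803/556 ≈ 6.8399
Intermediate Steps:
C(f) = -16 + f (C(f) = f - 16 = -16 + f)
y(x) = x*(-5 + x)
I = -550 (I = -5*(-5 - 5)*(-11) = -5*(-10)*(-11) = 50*(-11) = -550)
(-3775 + g(-30))/(I + C(10)) = (-3775 + (2 - 30))/(-550 + (-16 + 10)) = (-3775 - 28)/(-550 - 6) = -3803/(-556) = -3803*(-1/556) = 3803/556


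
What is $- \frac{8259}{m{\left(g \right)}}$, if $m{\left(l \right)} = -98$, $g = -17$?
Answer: $\frac{8259}{98} \approx 84.276$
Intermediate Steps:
$- \frac{8259}{m{\left(g \right)}} = - \frac{8259}{-98} = \left(-8259\right) \left(- \frac{1}{98}\right) = \frac{8259}{98}$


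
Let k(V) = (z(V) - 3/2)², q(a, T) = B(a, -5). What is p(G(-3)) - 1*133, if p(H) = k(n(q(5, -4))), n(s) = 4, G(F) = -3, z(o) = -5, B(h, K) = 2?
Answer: -363/4 ≈ -90.750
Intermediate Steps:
q(a, T) = 2
k(V) = 169/4 (k(V) = (-5 - 3/2)² = (-13/2)² = 169/4)
p(H) = 169/4
p(G(-3)) - 1*133 = 169/4 - 1*133 = 169/4 - 133 = -363/4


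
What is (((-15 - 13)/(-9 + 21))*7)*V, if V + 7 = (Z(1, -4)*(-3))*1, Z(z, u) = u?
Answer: -245/3 ≈ -81.667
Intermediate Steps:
V = 5 (V = -7 - 4*(-3)*1 = -7 + 12*1 = -7 + 12 = 5)
(((-15 - 13)/(-9 + 21))*7)*V = (((-15 - 13)/(-9 + 21))*7)*5 = (-28/12*7)*5 = (-28*1/12*7)*5 = -7/3*7*5 = -49/3*5 = -245/3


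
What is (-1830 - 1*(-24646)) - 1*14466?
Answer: 8350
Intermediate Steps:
(-1830 - 1*(-24646)) - 1*14466 = (-1830 + 24646) - 14466 = 22816 - 14466 = 8350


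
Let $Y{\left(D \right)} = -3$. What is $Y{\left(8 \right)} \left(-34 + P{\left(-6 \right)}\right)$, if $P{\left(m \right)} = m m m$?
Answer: $750$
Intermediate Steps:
$P{\left(m \right)} = m^{3}$ ($P{\left(m \right)} = m^{2} m = m^{3}$)
$Y{\left(8 \right)} \left(-34 + P{\left(-6 \right)}\right) = - 3 \left(-34 + \left(-6\right)^{3}\right) = - 3 \left(-34 - 216\right) = \left(-3\right) \left(-250\right) = 750$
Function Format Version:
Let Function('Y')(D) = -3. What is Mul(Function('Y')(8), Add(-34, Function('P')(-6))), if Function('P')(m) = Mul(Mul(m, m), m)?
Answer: 750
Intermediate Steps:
Function('P')(m) = Pow(m, 3) (Function('P')(m) = Mul(Pow(m, 2), m) = Pow(m, 3))
Mul(Function('Y')(8), Add(-34, Function('P')(-6))) = Mul(-3, Add(-34, Pow(-6, 3))) = Mul(-3, Add(-34, -216)) = Mul(-3, -250) = 750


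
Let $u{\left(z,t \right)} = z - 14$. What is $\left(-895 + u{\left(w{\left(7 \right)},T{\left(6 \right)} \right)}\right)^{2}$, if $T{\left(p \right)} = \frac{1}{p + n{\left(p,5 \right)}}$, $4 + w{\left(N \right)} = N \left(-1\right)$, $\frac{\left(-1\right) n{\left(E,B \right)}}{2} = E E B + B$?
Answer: $846400$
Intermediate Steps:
$n{\left(E,B \right)} = - 2 B - 2 B E^{2}$ ($n{\left(E,B \right)} = - 2 \left(E E B + B\right) = - 2 \left(E^{2} B + B\right) = - 2 \left(B E^{2} + B\right) = - 2 \left(B + B E^{2}\right) = - 2 B - 2 B E^{2}$)
$w{\left(N \right)} = -4 - N$ ($w{\left(N \right)} = -4 + N \left(-1\right) = -4 - N$)
$T{\left(p \right)} = \frac{1}{-10 + p - 10 p^{2}}$ ($T{\left(p \right)} = \frac{1}{p - 10 \left(1 + p^{2}\right)} = \frac{1}{p - \left(10 + 10 p^{2}\right)} = \frac{1}{-10 + p - 10 p^{2}}$)
$u{\left(z,t \right)} = -14 + z$ ($u{\left(z,t \right)} = z - 14 = -14 + z$)
$\left(-895 + u{\left(w{\left(7 \right)},T{\left(6 \right)} \right)}\right)^{2} = \left(-895 - 25\right)^{2} = \left(-920\right)^{2} = 846400$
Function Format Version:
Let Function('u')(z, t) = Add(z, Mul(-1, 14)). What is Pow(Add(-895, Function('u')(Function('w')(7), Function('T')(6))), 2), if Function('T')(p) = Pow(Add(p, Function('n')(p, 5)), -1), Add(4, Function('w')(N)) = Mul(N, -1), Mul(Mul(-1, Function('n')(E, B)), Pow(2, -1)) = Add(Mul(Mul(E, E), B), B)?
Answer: 846400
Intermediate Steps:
Function('n')(E, B) = Add(Mul(-2, B), Mul(-2, B, Pow(E, 2))) (Function('n')(E, B) = Mul(-2, Add(Mul(Mul(E, E), B), B)) = Mul(-2, Add(Mul(Pow(E, 2), B), B)) = Mul(-2, Add(Mul(B, Pow(E, 2)), B)) = Mul(-2, Add(B, Mul(B, Pow(E, 2)))) = Add(Mul(-2, B), Mul(-2, B, Pow(E, 2))))
Function('w')(N) = Add(-4, Mul(-1, N)) (Function('w')(N) = Add(-4, Mul(N, -1)) = Add(-4, Mul(-1, N)))
Function('T')(p) = Pow(Add(-10, p, Mul(-10, Pow(p, 2))), -1) (Function('T')(p) = Pow(Add(p, Mul(-2, 5, Add(1, Pow(p, 2)))), -1) = Pow(Add(p, Add(-10, Mul(-10, Pow(p, 2)))), -1) = Pow(Add(-10, p, Mul(-10, Pow(p, 2))), -1))
Function('u')(z, t) = Add(-14, z) (Function('u')(z, t) = Add(z, -14) = Add(-14, z))
Pow(Add(-895, Function('u')(Function('w')(7), Function('T')(6))), 2) = Pow(Add(-895, Add(-14, Add(-4, Mul(-1, 7)))), 2) = Pow(Add(-895, Add(-14, Add(-4, -7))), 2) = Pow(Add(-895, Add(-14, -11)), 2) = Pow(Add(-895, -25), 2) = Pow(-920, 2) = 846400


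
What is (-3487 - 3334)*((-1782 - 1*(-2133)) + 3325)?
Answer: -25073996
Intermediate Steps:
(-3487 - 3334)*((-1782 - 1*(-2133)) + 3325) = -6821*((-1782 + 2133) + 3325) = -6821*(351 + 3325) = -6821*3676 = -25073996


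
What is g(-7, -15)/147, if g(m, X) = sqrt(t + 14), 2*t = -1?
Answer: sqrt(6)/98 ≈ 0.024995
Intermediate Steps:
t = -1/2 (t = (1/2)*(-1) = -1/2 ≈ -0.50000)
g(m, X) = 3*sqrt(6)/2 (g(m, X) = sqrt(-1/2 + 14) = sqrt(27/2) = 3*sqrt(6)/2)
g(-7, -15)/147 = (3*sqrt(6)/2)/147 = (3*sqrt(6)/2)*(1/147) = sqrt(6)/98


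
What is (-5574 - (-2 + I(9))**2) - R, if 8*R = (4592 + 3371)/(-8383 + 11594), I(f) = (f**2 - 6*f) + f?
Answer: -172888203/25688 ≈ -6730.3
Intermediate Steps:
I(f) = f**2 - 5*f
R = 7963/25688 (R = ((4592 + 3371)/(-8383 + 11594))/8 = (7963/3211)/8 = (7963*(1/3211))/8 = (1/8)*(7963/3211) = 7963/25688 ≈ 0.30999)
(-5574 - (-2 + I(9))**2) - R = (-5574 - (-2 + 9*(-5 + 9))**2) - 1*7963/25688 = (-5574 - (-2 + 9*4)**2) - 7963/25688 = (-5574 - (-2 + 36)**2) - 7963/25688 = (-5574 - 1*34**2) - 7963/25688 = (-5574 - 1*1156) - 7963/25688 = (-5574 - 1156) - 7963/25688 = -6730 - 7963/25688 = -172888203/25688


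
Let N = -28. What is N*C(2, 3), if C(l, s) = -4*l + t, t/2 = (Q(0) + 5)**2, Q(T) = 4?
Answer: -4312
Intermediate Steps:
t = 162 (t = 2*(4 + 5)**2 = 2*9**2 = 2*81 = 162)
C(l, s) = 162 - 4*l (C(l, s) = -4*l + 162 = 162 - 4*l)
N*C(2, 3) = -28*(162 - 4*2) = -28*(162 - 8) = -28*154 = -4312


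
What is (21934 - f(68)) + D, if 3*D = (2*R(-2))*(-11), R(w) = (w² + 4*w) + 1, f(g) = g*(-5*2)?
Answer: 22636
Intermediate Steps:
f(g) = -10*g (f(g) = g*(-10) = -10*g)
R(w) = 1 + w² + 4*w
D = 22 (D = ((2*(1 + (-2)² + 4*(-2)))*(-11))/3 = ((2*(1 + 4 - 8))*(-11))/3 = ((2*(-3))*(-11))/3 = (-6*(-11))/3 = (⅓)*66 = 22)
(21934 - f(68)) + D = (21934 - (-10)*68) + 22 = (21934 - 1*(-680)) + 22 = (21934 + 680) + 22 = 22614 + 22 = 22636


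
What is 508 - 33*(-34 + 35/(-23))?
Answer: 38645/23 ≈ 1680.2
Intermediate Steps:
508 - 33*(-34 + 35/(-23)) = 508 - 33*(-34 + 35*(-1/23)) = 508 - 33*(-34 - 35/23) = 508 - 33*(-817)/23 = 508 - 1*(-26961/23) = 508 + 26961/23 = 38645/23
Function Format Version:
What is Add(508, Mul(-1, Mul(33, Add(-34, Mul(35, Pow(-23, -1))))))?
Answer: Rational(38645, 23) ≈ 1680.2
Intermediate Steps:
Add(508, Mul(-1, Mul(33, Add(-34, Mul(35, Pow(-23, -1)))))) = Add(508, Mul(-1, Mul(33, Add(-34, Mul(35, Rational(-1, 23)))))) = Add(508, Mul(-1, Mul(33, Add(-34, Rational(-35, 23))))) = Add(508, Mul(-1, Mul(33, Rational(-817, 23)))) = Add(508, Mul(-1, Rational(-26961, 23))) = Add(508, Rational(26961, 23)) = Rational(38645, 23)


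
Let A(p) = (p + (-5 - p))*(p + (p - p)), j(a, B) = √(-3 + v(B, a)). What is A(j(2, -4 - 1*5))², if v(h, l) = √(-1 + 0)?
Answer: -75 + 25*I ≈ -75.0 + 25.0*I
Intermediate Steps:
v(h, l) = I (v(h, l) = √(-1) = I)
j(a, B) = √(-3 + I)
A(p) = -5*p (A(p) = -5*(p + 0) = -5*p)
A(j(2, -4 - 1*5))² = (-5*√(-3 + I))² = -75 + 25*I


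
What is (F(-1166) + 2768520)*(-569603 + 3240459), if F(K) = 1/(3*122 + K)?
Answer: 739431824978143/100 ≈ 7.3943e+12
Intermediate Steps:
F(K) = 1/(366 + K)
(F(-1166) + 2768520)*(-569603 + 3240459) = (1/(366 - 1166) + 2768520)*(-569603 + 3240459) = (1/(-800) + 2768520)*2670856 = (-1/800 + 2768520)*2670856 = (2214815999/800)*2670856 = 739431824978143/100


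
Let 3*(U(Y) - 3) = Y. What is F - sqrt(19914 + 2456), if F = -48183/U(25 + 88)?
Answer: -144549/122 - sqrt(22370) ≈ -1334.4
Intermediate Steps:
U(Y) = 3 + Y/3
F = -144549/122 (F = -48183/(3 + (25 + 88)/3) = -48183/(3 + (1/3)*113) = -48183/(3 + 113/3) = -48183/122/3 = -48183*3/122 = -144549/122 ≈ -1184.8)
F - sqrt(19914 + 2456) = -144549/122 - sqrt(19914 + 2456) = -144549/122 - sqrt(22370)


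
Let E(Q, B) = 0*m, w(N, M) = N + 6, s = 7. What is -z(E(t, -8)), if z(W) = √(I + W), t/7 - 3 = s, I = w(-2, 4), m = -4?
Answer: -2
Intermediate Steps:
w(N, M) = 6 + N
I = 4 (I = 6 - 2 = 4)
t = 70 (t = 21 + 7*7 = 21 + 49 = 70)
E(Q, B) = 0 (E(Q, B) = 0*(-4) = 0)
z(W) = √(4 + W)
-z(E(t, -8)) = -√(4 + 0) = -√4 = -1*2 = -2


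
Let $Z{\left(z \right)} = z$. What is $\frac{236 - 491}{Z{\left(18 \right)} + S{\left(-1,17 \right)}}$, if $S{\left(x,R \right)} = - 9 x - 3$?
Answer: $- \frac{85}{8} \approx -10.625$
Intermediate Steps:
$S{\left(x,R \right)} = -3 - 9 x$
$\frac{236 - 491}{Z{\left(18 \right)} + S{\left(-1,17 \right)}} = \frac{236 - 491}{18 - -6} = - \frac{255}{18 + \left(-3 + 9\right)} = - \frac{255}{18 + 6} = - \frac{255}{24} = \left(-255\right) \frac{1}{24} = - \frac{85}{8}$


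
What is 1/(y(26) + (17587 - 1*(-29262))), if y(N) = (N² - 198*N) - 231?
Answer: 1/42146 ≈ 2.3727e-5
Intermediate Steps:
y(N) = -231 + N² - 198*N
1/(y(26) + (17587 - 1*(-29262))) = 1/((-231 + 26² - 198*26) + (17587 - 1*(-29262))) = 1/((-231 + 676 - 5148) + (17587 + 29262)) = 1/(-4703 + 46849) = 1/42146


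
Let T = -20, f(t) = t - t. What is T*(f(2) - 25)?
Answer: 500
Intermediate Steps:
f(t) = 0
T*(f(2) - 25) = -20*(0 - 25) = -20*(-25) = 500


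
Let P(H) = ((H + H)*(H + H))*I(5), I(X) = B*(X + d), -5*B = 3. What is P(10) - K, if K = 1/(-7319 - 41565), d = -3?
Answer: -23464319/48884 ≈ -480.00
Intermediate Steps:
B = -⅗ (B = -⅕*3 = -⅗ ≈ -0.60000)
K = -1/48884 (K = 1/(-48884) = -1/48884 ≈ -2.0457e-5)
I(X) = 9/5 - 3*X/5 (I(X) = -3*(X - 3)/5 = -3*(-3 + X)/5 = 9/5 - 3*X/5)
P(H) = -24*H²/5 (P(H) = ((H + H)*(H + H))*(9/5 - ⅗*5) = ((2*H)*(2*H))*(9/5 - 3) = (4*H²)*(-6/5) = -24*H²/5)
P(10) - K = -24/5*10² - 1*(-1/48884) = -24/5*100 + 1/48884 = -480 + 1/48884 = -23464319/48884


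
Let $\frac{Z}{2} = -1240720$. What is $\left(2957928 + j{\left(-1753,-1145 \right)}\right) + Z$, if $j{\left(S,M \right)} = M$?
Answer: $475343$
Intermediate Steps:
$Z = -2481440$ ($Z = 2 \left(-1240720\right) = -2481440$)
$\left(2957928 + j{\left(-1753,-1145 \right)}\right) + Z = \left(2957928 - 1145\right) - 2481440 = 2956783 - 2481440 = 475343$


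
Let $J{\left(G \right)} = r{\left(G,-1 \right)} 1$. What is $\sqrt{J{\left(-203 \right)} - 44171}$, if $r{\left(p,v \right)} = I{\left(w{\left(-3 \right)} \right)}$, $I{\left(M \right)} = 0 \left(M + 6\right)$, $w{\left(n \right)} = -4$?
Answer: $i \sqrt{44171} \approx 210.17 i$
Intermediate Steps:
$I{\left(M \right)} = 0$ ($I{\left(M \right)} = 0 \left(6 + M\right) = 0$)
$r{\left(p,v \right)} = 0$
$J{\left(G \right)} = 0$ ($J{\left(G \right)} = 0 \cdot 1 = 0$)
$\sqrt{J{\left(-203 \right)} - 44171} = \sqrt{0 - 44171} = \sqrt{-44171} = i \sqrt{44171}$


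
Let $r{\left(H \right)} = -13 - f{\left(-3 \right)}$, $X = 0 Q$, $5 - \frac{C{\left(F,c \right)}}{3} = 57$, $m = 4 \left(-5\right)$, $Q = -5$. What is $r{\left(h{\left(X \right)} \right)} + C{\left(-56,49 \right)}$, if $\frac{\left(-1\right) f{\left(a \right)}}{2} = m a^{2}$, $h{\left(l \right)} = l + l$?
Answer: $-529$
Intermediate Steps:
$m = -20$
$C{\left(F,c \right)} = -156$ ($C{\left(F,c \right)} = 15 - 171 = -156$)
$X = 0$ ($X = 0 \left(-5\right) = 0$)
$h{\left(l \right)} = 2 l$
$f{\left(a \right)} = 40 a^{2}$ ($f{\left(a \right)} = - 2 \left(- 20 a^{2}\right) = 40 a^{2}$)
$r{\left(H \right)} = -373$ ($r{\left(H \right)} = -13 - 40 \left(-3\right)^{2} = -13 - 40 \cdot 9 = -13 - 360 = -373$)
$r{\left(h{\left(X \right)} \right)} + C{\left(-56,49 \right)} = -373 - 156 = -529$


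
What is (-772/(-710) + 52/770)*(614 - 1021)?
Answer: -1168016/2485 ≈ -470.03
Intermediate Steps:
(-772/(-710) + 52/770)*(614 - 1021) = (-772*(-1/710) + 52*(1/770))*(-407) = (386/355 + 26/385)*(-407) = (31568/27335)*(-407) = -1168016/2485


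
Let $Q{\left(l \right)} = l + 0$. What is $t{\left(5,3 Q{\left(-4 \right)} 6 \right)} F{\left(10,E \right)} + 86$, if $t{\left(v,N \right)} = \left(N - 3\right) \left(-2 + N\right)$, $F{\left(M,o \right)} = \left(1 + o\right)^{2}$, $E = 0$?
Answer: $5636$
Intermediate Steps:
$Q{\left(l \right)} = l$
$t{\left(v,N \right)} = \left(-3 + N\right) \left(-2 + N\right)$
$t{\left(5,3 Q{\left(-4 \right)} 6 \right)} F{\left(10,E \right)} + 86 = \left(6 + \left(3 \left(-4\right) 6\right)^{2} - 5 \cdot 3 \left(-4\right) 6\right) \left(1 + 0\right)^{2} + 86 = \left(6 + \left(\left(-12\right) 6\right)^{2} - 5 \left(\left(-12\right) 6\right)\right) 1^{2} + 86 = \left(6 + \left(-72\right)^{2} - -360\right) 1 + 86 = \left(6 + 5184 + 360\right) 1 + 86 = 5550 \cdot 1 + 86 = 5550 + 86 = 5636$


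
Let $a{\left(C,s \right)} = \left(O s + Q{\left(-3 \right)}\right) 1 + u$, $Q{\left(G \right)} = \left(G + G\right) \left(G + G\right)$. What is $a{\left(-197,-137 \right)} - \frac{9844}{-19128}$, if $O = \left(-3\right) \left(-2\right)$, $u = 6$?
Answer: $- \frac{3727499}{4782} \approx -779.49$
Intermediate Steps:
$O = 6$
$Q{\left(G \right)} = 4 G^{2}$ ($Q{\left(G \right)} = 2 G 2 G = 4 G^{2}$)
$a{\left(C,s \right)} = 42 + 6 s$ ($a{\left(C,s \right)} = \left(6 s + 4 \left(-3\right)^{2}\right) 1 + 6 = \left(6 s + 4 \cdot 9\right) 1 + 6 = \left(6 s + 36\right) 1 + 6 = \left(36 + 6 s\right) 1 + 6 = \left(36 + 6 s\right) + 6 = 42 + 6 s$)
$a{\left(-197,-137 \right)} - \frac{9844}{-19128} = \left(42 + 6 \left(-137\right)\right) - \frac{9844}{-19128} = \left(42 - 822\right) - - \frac{2461}{4782} = -780 + \frac{2461}{4782} = - \frac{3727499}{4782}$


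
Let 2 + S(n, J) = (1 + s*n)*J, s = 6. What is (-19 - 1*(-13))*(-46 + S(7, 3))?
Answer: -486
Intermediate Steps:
S(n, J) = -2 + J*(1 + 6*n) (S(n, J) = -2 + (1 + 6*n)*J = -2 + J*(1 + 6*n))
(-19 - 1*(-13))*(-46 + S(7, 3)) = (-19 - 1*(-13))*(-46 + (-2 + 3 + 6*3*7)) = (-19 + 13)*(-46 + (-2 + 3 + 126)) = -6*(-46 + 127) = -6*81 = -486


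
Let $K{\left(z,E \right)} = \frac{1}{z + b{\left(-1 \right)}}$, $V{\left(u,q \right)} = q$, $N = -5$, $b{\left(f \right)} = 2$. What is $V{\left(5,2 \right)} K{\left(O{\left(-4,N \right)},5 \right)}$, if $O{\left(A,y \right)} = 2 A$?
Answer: $- \frac{1}{3} \approx -0.33333$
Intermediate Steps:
$K{\left(z,E \right)} = \frac{1}{2 + z}$ ($K{\left(z,E \right)} = \frac{1}{z + 2} = \frac{1}{2 + z}$)
$V{\left(5,2 \right)} K{\left(O{\left(-4,N \right)},5 \right)} = \frac{2}{2 + 2 \left(-4\right)} = \frac{2}{2 - 8} = \frac{2}{-6} = 2 \left(- \frac{1}{6}\right) = - \frac{1}{3}$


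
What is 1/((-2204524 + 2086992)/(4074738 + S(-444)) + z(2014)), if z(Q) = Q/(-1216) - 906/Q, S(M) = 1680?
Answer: -65679246816/140220805787 ≈ -0.46840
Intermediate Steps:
z(Q) = -906/Q - Q/1216 (z(Q) = Q*(-1/1216) - 906/Q = -Q/1216 - 906/Q = -906/Q - Q/1216)
1/((-2204524 + 2086992)/(4074738 + S(-444)) + z(2014)) = 1/((-2204524 + 2086992)/(4074738 + 1680) + (-906/2014 - 1/1216*2014)) = 1/(-117532/4076418 + (-906*1/2014 - 53/32)) = 1/(-117532*1/4076418 + (-453/1007 - 53/32)) = 1/(-58766/2038209 - 67867/32224) = 1/(-140220805787/65679246816) = -65679246816/140220805787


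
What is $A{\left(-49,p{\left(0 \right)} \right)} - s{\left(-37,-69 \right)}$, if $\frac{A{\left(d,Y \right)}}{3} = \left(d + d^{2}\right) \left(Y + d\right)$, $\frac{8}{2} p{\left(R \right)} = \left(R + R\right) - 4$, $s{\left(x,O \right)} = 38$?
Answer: $-352838$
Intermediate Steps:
$p{\left(R \right)} = -1 + \frac{R}{2}$ ($p{\left(R \right)} = \frac{\left(R + R\right) - 4}{4} = \frac{2 R - 4}{4} = \frac{-4 + 2 R}{4} = -1 + \frac{R}{2}$)
$A{\left(d,Y \right)} = 3 \left(Y + d\right) \left(d + d^{2}\right)$ ($A{\left(d,Y \right)} = 3 \left(d + d^{2}\right) \left(Y + d\right) = 3 \left(Y + d\right) \left(d + d^{2}\right)$)
$A{\left(-49,p{\left(0 \right)} \right)} - s{\left(-37,-69 \right)} = 3 \left(-49\right) \left(\left(-1 + \frac{1}{2} \cdot 0\right) - 49 + \left(-49\right)^{2} + \left(-1 + \frac{1}{2} \cdot 0\right) \left(-49\right)\right) - 38 = 3 \left(-49\right) \left(\left(-1 + 0\right) - 49 + 2401 + \left(-1 + 0\right) \left(-49\right)\right) - 38 = 3 \left(-49\right) \left(-1 - 49 + 2401 - -49\right) - 38 = 3 \left(-49\right) \left(-1 - 49 + 2401 + 49\right) - 38 = 3 \left(-49\right) 2400 - 38 = -352800 - 38 = -352838$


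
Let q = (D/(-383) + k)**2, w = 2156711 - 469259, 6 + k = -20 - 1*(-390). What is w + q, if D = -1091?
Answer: 267271739437/146689 ≈ 1.8220e+6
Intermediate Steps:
k = 364 (k = -6 + (-20 - 1*(-390)) = -6 + (-20 + 390) = -6 + 370 = 364)
w = 1687452
q = 19741093009/146689 (q = (-1091/(-383) + 364)**2 = (-1091*(-1/383) + 364)**2 = (1091/383 + 364)**2 = (140503/383)**2 = 19741093009/146689 ≈ 1.3458e+5)
w + q = 1687452 + 19741093009/146689 = 267271739437/146689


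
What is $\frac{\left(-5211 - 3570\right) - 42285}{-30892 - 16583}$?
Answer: $\frac{5674}{5275} \approx 1.0756$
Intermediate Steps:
$\frac{\left(-5211 - 3570\right) - 42285}{-30892 - 16583} = \frac{\left(-5211 - 3570\right) - 42285}{-47475} = \left(-8781 - 42285\right) \left(- \frac{1}{47475}\right) = \left(-51066\right) \left(- \frac{1}{47475}\right) = \frac{5674}{5275}$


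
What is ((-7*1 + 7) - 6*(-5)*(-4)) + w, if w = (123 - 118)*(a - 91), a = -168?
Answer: -1415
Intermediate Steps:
w = -1295 (w = (123 - 118)*(-168 - 91) = 5*(-259) = -1295)
((-7*1 + 7) - 6*(-5)*(-4)) + w = ((-7*1 + 7) - 6*(-5)*(-4)) - 1295 = ((-7 + 7) + 30*(-4)) - 1295 = (0 - 120) - 1295 = -120 - 1295 = -1415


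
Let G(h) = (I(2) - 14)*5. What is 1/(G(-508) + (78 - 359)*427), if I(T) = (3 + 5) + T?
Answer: -1/120007 ≈ -8.3328e-6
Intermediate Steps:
I(T) = 8 + T
G(h) = -20 (G(h) = ((8 + 2) - 14)*5 = (10 - 14)*5 = -4*5 = -20)
1/(G(-508) + (78 - 359)*427) = 1/(-20 + (78 - 359)*427) = 1/(-20 - 281*427) = 1/(-20 - 119987) = 1/(-120007) = -1/120007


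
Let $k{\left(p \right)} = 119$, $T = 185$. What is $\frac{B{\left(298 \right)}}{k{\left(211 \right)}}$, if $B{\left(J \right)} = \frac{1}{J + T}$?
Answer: $\frac{1}{57477} \approx 1.7398 \cdot 10^{-5}$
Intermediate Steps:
$B{\left(J \right)} = \frac{1}{185 + J}$ ($B{\left(J \right)} = \frac{1}{J + 185} = \frac{1}{185 + J}$)
$\frac{B{\left(298 \right)}}{k{\left(211 \right)}} = \frac{1}{\left(185 + 298\right) 119} = \frac{1}{483} \cdot \frac{1}{119} = \frac{1}{57477}$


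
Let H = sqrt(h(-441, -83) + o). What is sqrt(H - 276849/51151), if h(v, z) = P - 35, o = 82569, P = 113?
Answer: sqrt(-14161103199 + 7849274403*sqrt(9183))/51151 ≈ 16.795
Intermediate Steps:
h(v, z) = 78 (h(v, z) = 113 - 35 = 78)
H = 3*sqrt(9183) (H = sqrt(78 + 82569) = sqrt(82647) = 3*sqrt(9183) ≈ 287.48)
sqrt(H - 276849/51151) = sqrt(3*sqrt(9183) - 276849/51151) = sqrt(-276849/51151 + 3*sqrt(9183))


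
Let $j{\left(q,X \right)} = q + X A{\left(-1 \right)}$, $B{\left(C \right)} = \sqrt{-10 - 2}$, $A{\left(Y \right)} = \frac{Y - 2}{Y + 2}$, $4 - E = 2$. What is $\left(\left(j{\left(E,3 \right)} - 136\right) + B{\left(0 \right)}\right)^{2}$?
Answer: $20437 - 572 i \sqrt{3} \approx 20437.0 - 990.73 i$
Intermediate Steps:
$E = 2$ ($E = 4 - 2 = 2$)
$A{\left(Y \right)} = \frac{-2 + Y}{2 + Y}$
$B{\left(C \right)} = 2 i \sqrt{3}$ ($B{\left(C \right)} = \sqrt{-12} = 2 i \sqrt{3}$)
$j{\left(q,X \right)} = q - 3 X$ ($j{\left(q,X \right)} = q + X \frac{-2 - 1}{2 - 1} = q + X 1^{-1} \left(-3\right) = q + X 1 \left(-3\right) = q + X \left(-3\right) = q - 3 X$)
$\left(\left(j{\left(E,3 \right)} - 136\right) + B{\left(0 \right)}\right)^{2} = \left(\left(\left(2 - 9\right) - 136\right) + 2 i \sqrt{3}\right)^{2} = \left(\left(-7 - 136\right) + 2 i \sqrt{3}\right)^{2} = \left(-143 + 2 i \sqrt{3}\right)^{2}$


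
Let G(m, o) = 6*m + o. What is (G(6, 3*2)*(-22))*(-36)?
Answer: 33264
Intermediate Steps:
G(m, o) = o + 6*m
(G(6, 3*2)*(-22))*(-36) = ((3*2 + 6*6)*(-22))*(-36) = ((6 + 36)*(-22))*(-36) = (42*(-22))*(-36) = -924*(-36) = 33264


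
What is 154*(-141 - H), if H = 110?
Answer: -38654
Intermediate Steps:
154*(-141 - H) = 154*(-141 - 1*110) = 154*(-141 - 110) = 154*(-251) = -38654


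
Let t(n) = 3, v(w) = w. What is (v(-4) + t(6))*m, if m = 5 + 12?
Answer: -17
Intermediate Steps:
m = 17
(v(-4) + t(6))*m = (-4 + 3)*17 = -1*17 = -17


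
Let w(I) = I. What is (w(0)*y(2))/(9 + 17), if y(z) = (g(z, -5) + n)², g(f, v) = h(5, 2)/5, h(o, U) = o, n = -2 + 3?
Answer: 0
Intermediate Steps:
n = 1
g(f, v) = 1 (g(f, v) = 5/5 = 5*(⅕) = 1)
y(z) = 4 (y(z) = (1 + 1)² = 2² = 4)
(w(0)*y(2))/(9 + 17) = (0*4)/(9 + 17) = 0/26 = 0*(1/26) = 0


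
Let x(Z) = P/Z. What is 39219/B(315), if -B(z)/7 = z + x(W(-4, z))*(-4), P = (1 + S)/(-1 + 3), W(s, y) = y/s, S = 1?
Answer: -1764855/99241 ≈ -17.784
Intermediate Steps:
P = 1 (P = (1 + 1)/(-1 + 3) = 2/2 = 2*(1/2) = 1)
x(Z) = 1/Z
B(z) = -112/z - 7*z (B(z) = -7*(z - 4/(z/(-4))) = -7*(z - 4/(z*(-1/4))) = -7*(z - 4/(-z/4)) = -7*(z - 4/z*(-4)) = -7*(z + 16/z) = -112/z - 7*z)
39219/B(315) = 39219/(-112/315 - 7*315) = 39219/(-112*1/315 - 2205) = 39219/(-16/45 - 2205) = 39219/(-99241/45) = 39219*(-45/99241) = -1764855/99241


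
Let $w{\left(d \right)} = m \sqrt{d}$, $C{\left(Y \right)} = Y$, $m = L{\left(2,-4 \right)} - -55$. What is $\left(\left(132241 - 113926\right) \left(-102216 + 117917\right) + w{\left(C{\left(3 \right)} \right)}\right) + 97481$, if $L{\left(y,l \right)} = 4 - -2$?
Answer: $287661296 + 61 \sqrt{3} \approx 2.8766 \cdot 10^{8}$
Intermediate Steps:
$L{\left(y,l \right)} = 6$ ($L{\left(y,l \right)} = 4 + 2 = 6$)
$m = 61$ ($m = 6 - -55 = 6 + 55 = 61$)
$w{\left(d \right)} = 61 \sqrt{d}$
$\left(\left(132241 - 113926\right) \left(-102216 + 117917\right) + w{\left(C{\left(3 \right)} \right)}\right) + 97481 = \left(\left(132241 - 113926\right) \left(-102216 + 117917\right) + 61 \sqrt{3}\right) + 97481 = \left(18315 \cdot 15701 + 61 \sqrt{3}\right) + 97481 = \left(287563815 + 61 \sqrt{3}\right) + 97481 = 287661296 + 61 \sqrt{3}$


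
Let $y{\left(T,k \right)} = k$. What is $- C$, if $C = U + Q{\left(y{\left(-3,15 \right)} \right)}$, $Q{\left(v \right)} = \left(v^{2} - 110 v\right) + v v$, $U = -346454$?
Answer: $347654$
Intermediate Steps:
$Q{\left(v \right)} = - 110 v + 2 v^{2}$ ($Q{\left(v \right)} = \left(v^{2} - 110 v\right) + v^{2} = - 110 v + 2 v^{2}$)
$C = -347654$ ($C = -346454 + 2 \cdot 15 \left(-55 + 15\right) = -346454 + 2 \cdot 15 \left(-40\right) = -346454 - 1200 = -347654$)
$- C = \left(-1\right) \left(-347654\right) = 347654$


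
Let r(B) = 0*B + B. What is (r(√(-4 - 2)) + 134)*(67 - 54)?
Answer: 1742 + 13*I*√6 ≈ 1742.0 + 31.843*I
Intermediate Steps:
r(B) = B (r(B) = 0 + B = B)
(r(√(-4 - 2)) + 134)*(67 - 54) = (√(-4 - 2) + 134)*(67 - 54) = (√(-6) + 134)*13 = (I*√6 + 134)*13 = (134 + I*√6)*13 = 1742 + 13*I*√6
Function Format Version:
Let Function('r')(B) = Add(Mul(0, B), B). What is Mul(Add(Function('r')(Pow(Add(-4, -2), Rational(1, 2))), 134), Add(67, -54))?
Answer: Add(1742, Mul(13, I, Pow(6, Rational(1, 2)))) ≈ Add(1742.0, Mul(31.843, I))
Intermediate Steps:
Function('r')(B) = B (Function('r')(B) = Add(0, B) = B)
Mul(Add(Function('r')(Pow(Add(-4, -2), Rational(1, 2))), 134), Add(67, -54)) = Mul(Add(Pow(Add(-4, -2), Rational(1, 2)), 134), Add(67, -54)) = Mul(Add(Pow(-6, Rational(1, 2)), 134), 13) = Mul(Add(Mul(I, Pow(6, Rational(1, 2))), 134), 13) = Mul(Add(134, Mul(I, Pow(6, Rational(1, 2)))), 13) = Add(1742, Mul(13, I, Pow(6, Rational(1, 2))))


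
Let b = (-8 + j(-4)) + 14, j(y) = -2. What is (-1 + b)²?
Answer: 9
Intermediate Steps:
b = 4 (b = (-8 - 2) + 14 = -10 + 14 = 4)
(-1 + b)² = (-1 + 4)² = 3² = 9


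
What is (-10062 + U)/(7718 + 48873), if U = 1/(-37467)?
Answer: -376992955/2120294997 ≈ -0.17780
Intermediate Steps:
U = -1/37467 ≈ -2.6690e-5
(-10062 + U)/(7718 + 48873) = (-10062 - 1/37467)/(7718 + 48873) = -376992955/37467/56591 = -376992955/37467*1/56591 = -376992955/2120294997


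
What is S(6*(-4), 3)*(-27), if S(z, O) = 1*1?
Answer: -27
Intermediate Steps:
S(z, O) = 1
S(6*(-4), 3)*(-27) = 1*(-27) = -27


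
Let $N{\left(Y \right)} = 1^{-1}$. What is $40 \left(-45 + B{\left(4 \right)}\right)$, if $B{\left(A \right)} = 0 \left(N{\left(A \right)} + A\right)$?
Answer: $-1800$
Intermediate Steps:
$N{\left(Y \right)} = 1$
$B{\left(A \right)} = 0$ ($B{\left(A \right)} = 0 \left(1 + A\right) = 0$)
$40 \left(-45 + B{\left(4 \right)}\right) = 40 \left(-45 + 0\right) = 40 \left(-45\right) = -1800$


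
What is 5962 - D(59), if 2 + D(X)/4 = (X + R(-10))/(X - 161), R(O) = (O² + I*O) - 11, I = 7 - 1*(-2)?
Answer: 304586/51 ≈ 5972.3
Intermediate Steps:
I = 9 (I = 7 + 2 = 9)
R(O) = -11 + O² + 9*O (R(O) = (O² + 9*O) - 11 = -11 + O² + 9*O)
D(X) = -8 + 4*(-1 + X)/(-161 + X) (D(X) = -8 + 4*((X + (-11 + (-10)² + 9*(-10)))/(X - 161)) = -8 + 4*((X + (-11 + 100 - 90))/(-161 + X)) = -8 + 4*((X - 1)/(-161 + X)) = -8 + 4*((-1 + X)/(-161 + X)) = -8 + 4*(-1 + X)/(-161 + X))
5962 - D(59) = 5962 - 4*(321 - 1*59)/(-161 + 59) = 5962 - 4*(321 - 59)/(-102) = 5962 - 4*(-1)*262/102 = 5962 - 1*(-524/51) = 5962 + 524/51 = 304586/51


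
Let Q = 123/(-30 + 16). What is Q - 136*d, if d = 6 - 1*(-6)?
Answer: -22971/14 ≈ -1640.8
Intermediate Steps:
Q = -123/14 (Q = 123/(-14) = 123*(-1/14) = -123/14 ≈ -8.7857)
d = 12 (d = 6 + 6 = 12)
Q - 136*d = -123/14 - 136*12 = -123/14 - 1632 = -22971/14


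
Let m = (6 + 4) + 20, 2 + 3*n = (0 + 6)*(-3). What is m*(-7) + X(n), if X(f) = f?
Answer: -650/3 ≈ -216.67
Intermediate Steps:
n = -20/3 (n = -2/3 + ((0 + 6)*(-3))/3 = -2/3 + (6*(-3))/3 = -2/3 + (1/3)*(-18) = -2/3 - 6 = -20/3 ≈ -6.6667)
m = 30 (m = 10 + 20 = 30)
m*(-7) + X(n) = 30*(-7) - 20/3 = -210 - 20/3 = -650/3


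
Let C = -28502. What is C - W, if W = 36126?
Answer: -64628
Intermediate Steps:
C - W = -28502 - 1*36126 = -28502 - 36126 = -64628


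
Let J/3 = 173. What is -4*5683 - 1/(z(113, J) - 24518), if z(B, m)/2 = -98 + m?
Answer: -538202831/23676 ≈ -22732.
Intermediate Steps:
J = 519 (J = 3*173 = 519)
z(B, m) = -196 + 2*m (z(B, m) = 2*(-98 + m) = -196 + 2*m)
-4*5683 - 1/(z(113, J) - 24518) = -4*5683 - 1/((-196 + 2*519) - 24518) = -22732 - 1/((-196 + 1038) - 24518) = -22732 - 1/(842 - 24518) = -22732 - 1/(-23676) = -22732 - 1*(-1/23676) = -22732 + 1/23676 = -538202831/23676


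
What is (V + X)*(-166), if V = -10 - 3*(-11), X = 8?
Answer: -5146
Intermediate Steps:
V = 23 (V = -10 + 33 = 23)
(V + X)*(-166) = (23 + 8)*(-166) = 31*(-166) = -5146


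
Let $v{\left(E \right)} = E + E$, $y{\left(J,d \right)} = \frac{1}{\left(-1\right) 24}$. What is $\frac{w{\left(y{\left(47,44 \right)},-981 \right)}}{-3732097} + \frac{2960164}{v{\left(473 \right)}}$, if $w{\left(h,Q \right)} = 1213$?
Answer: $\frac{5523809018205}{1765281881} \approx 3129.1$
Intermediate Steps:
$y{\left(J,d \right)} = - \frac{1}{24}$ ($y{\left(J,d \right)} = \frac{1}{-24} = - \frac{1}{24}$)
$v{\left(E \right)} = 2 E$
$\frac{w{\left(y{\left(47,44 \right)},-981 \right)}}{-3732097} + \frac{2960164}{v{\left(473 \right)}} = \frac{1213}{-3732097} + \frac{2960164}{2 \cdot 473} = 1213 \left(- \frac{1}{3732097}\right) + \frac{2960164}{946} = - \frac{1213}{3732097} + 2960164 \cdot \frac{1}{946} = - \frac{1213}{3732097} + \frac{1480082}{473} = \frac{5523809018205}{1765281881}$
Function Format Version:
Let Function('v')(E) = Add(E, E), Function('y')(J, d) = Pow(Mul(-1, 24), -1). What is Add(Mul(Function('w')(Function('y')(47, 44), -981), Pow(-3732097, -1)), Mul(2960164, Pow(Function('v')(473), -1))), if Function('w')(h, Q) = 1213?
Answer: Rational(5523809018205, 1765281881) ≈ 3129.1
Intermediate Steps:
Function('y')(J, d) = Rational(-1, 24) (Function('y')(J, d) = Pow(-24, -1) = Rational(-1, 24))
Function('v')(E) = Mul(2, E)
Add(Mul(Function('w')(Function('y')(47, 44), -981), Pow(-3732097, -1)), Mul(2960164, Pow(Function('v')(473), -1))) = Add(Mul(1213, Pow(-3732097, -1)), Mul(2960164, Pow(Mul(2, 473), -1))) = Add(Mul(1213, Rational(-1, 3732097)), Mul(2960164, Pow(946, -1))) = Add(Rational(-1213, 3732097), Mul(2960164, Rational(1, 946))) = Add(Rational(-1213, 3732097), Rational(1480082, 473)) = Rational(5523809018205, 1765281881)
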